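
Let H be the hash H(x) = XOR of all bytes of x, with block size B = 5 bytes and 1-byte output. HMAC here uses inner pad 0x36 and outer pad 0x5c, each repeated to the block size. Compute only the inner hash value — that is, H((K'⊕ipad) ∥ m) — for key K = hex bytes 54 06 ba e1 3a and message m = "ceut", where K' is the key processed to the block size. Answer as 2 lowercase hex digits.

02

Key hex bytes 54 06 ba e1 3a is exactly B = 5 bytes: K' = 54 06 ba e1 3a.
K' ⊕ ipad = 62 30 8c d7 0c.
Inner input = 62 30 8c d7 0c ∥ 63 65 75 74.
Inner hash: XOR 62⊕30⊕8c⊕d7⊕0c⊕63⊕65⊕75⊕74 = 02.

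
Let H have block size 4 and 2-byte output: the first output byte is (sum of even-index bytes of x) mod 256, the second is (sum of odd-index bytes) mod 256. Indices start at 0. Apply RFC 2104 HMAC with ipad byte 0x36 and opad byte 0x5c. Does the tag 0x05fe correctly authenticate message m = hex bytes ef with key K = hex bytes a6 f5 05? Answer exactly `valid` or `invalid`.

Key hex bytes a6 f5 05 is 3 bytes ≤ B = 4; zero-pad to 4 bytes: K' = a6 f5 05 00.
K' ⊕ ipad = 90 c3 33 36; K' ⊕ opad = fa a9 59 5c.
Inner hash: even-index sum = 434 mod 256 = 178; odd-index sum = 249 mod 256 = 249 → b2 f9.
Outer hash (recomputed tag): even-index sum = 517 mod 256 = 5; odd-index sum = 510 mod 256 = 254 → 05 fe.
Recomputed tag = 05fe; claimed = 05fe → match.

valid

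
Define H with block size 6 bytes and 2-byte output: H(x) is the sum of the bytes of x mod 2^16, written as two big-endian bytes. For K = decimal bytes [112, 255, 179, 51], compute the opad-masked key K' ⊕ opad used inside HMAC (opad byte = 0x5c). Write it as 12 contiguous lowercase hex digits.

2ca3ef6f5c5c

Key decimal bytes [112, 255, 179, 51] = 70 ff b3 33 is 4 bytes ≤ B = 6; zero-pad to 6 bytes: K' = 70 ff b3 33 00 00.
XOR each byte with 0x5c: 70⊕5c=2c, ff⊕5c=a3, b3⊕5c=ef, 33⊕5c=6f, 00⊕5c=5c, 00⊕5c=5c.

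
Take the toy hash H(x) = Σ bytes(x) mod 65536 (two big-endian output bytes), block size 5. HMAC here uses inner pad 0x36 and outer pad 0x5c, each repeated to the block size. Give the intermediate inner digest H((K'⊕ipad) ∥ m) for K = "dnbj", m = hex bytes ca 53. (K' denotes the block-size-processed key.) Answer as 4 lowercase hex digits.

02ad

Key "dnbj" = 64 6e 62 6a is 4 bytes ≤ B = 5; zero-pad to 5 bytes: K' = 64 6e 62 6a 00.
K' ⊕ ipad = 52 58 54 5c 36.
Inner input = 52 58 54 5c 36 ∥ ca 53.
Inner hash: sum = 82+88+84+92+54+202+83 = 685 → 02 ad.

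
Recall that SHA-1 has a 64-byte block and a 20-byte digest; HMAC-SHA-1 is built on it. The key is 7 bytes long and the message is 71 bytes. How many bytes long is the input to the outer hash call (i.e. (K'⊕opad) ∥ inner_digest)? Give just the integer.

Key is 7 ≤ 64 bytes, zero-padded: |K'| = 64.
Outer input = (K'⊕opad) ∥ H(inner) → 64 + 20 = 84 bytes.

84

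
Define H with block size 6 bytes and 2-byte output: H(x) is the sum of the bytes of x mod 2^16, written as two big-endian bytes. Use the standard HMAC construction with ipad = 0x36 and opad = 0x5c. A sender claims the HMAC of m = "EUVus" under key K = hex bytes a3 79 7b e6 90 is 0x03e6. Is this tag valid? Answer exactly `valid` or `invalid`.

valid

Key hex bytes a3 79 7b e6 90 is 5 bytes ≤ B = 6; zero-pad to 6 bytes: K' = a3 79 7b e6 90 00.
K' ⊕ ipad = 95 4f 4d d0 a6 36; K' ⊕ opad = ff 25 27 ba cc 5c.
Inner hash: sum = 149+79+77+208+166+54+69+85+86+117+115 = 1205 → 04 b5.
Outer hash (recomputed tag): sum = 255+37+39+186+204+92+4+181 = 998 → 03 e6.
Recomputed tag = 03e6; claimed = 03e6 → match.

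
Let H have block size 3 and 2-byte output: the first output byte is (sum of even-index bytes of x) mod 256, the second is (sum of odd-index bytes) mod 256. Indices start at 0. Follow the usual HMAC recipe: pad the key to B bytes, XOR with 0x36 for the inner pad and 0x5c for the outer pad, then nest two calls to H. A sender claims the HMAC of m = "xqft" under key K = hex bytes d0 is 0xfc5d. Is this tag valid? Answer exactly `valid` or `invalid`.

Key hex bytes d0 is 1 byte ≤ B = 3; zero-pad to 3 bytes: K' = d0 00 00.
K' ⊕ ipad = e6 36 36; K' ⊕ opad = 8c 5c 5c.
Inner hash: even-index sum = 513 mod 256 = 1; odd-index sum = 276 mod 256 = 20 → 01 14.
Outer hash (recomputed tag): even-index sum = 252 mod 256 = 252; odd-index sum = 93 mod 256 = 93 → fc 5d.
Recomputed tag = fc5d; claimed = fc5d → match.

valid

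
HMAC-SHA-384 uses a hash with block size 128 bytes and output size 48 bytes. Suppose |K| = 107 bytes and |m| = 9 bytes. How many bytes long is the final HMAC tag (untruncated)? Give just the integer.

48

The tag is one SHA-384 digest: 48 bytes.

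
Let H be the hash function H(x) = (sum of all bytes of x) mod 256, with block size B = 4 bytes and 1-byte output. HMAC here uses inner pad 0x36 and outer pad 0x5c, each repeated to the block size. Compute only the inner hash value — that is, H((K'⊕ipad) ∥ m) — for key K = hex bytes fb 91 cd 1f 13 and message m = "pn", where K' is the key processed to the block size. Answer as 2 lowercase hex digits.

3d

Key hex bytes fb 91 cd 1f 13 is 5 bytes > B = 4, so hash it first: H(key) = 8b, then zero-pad to 4 bytes: K' = 8b 00 00 00.
K' ⊕ ipad = bd 36 36 36.
Inner input = bd 36 36 36 ∥ 70 6e.
Inner hash: sum = 189+54+54+54+112+110 = 573; mod 256 = 61 → 3d.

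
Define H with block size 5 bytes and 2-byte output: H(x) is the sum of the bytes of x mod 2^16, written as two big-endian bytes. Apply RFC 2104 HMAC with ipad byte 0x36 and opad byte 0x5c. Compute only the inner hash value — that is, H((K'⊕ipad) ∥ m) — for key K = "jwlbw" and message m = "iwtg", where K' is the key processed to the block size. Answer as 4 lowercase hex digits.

Key "jwlbw" = 6a 77 6c 62 77 is exactly B = 5 bytes: K' = 6a 77 6c 62 77.
K' ⊕ ipad = 5c 41 5a 54 41.
Inner input = 5c 41 5a 54 41 ∥ 69 77 74 67.
Inner hash: sum = 92+65+90+84+65+105+119+116+103 = 839 → 03 47.

0347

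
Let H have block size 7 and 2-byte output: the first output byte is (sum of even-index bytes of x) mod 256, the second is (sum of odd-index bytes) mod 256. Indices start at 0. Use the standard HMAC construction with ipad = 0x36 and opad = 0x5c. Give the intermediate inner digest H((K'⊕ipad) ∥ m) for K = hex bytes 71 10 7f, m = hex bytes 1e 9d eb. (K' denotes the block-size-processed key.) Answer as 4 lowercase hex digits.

Key hex bytes 71 10 7f is 3 bytes ≤ B = 7; zero-pad to 7 bytes: K' = 71 10 7f 00 00 00 00.
K' ⊕ ipad = 47 26 49 36 36 36 36.
Inner input = 47 26 49 36 36 36 36 ∥ 1e 9d eb.
Inner hash: even-index sum = 409 mod 256 = 153; odd-index sum = 411 mod 256 = 155 → 99 9b.

999b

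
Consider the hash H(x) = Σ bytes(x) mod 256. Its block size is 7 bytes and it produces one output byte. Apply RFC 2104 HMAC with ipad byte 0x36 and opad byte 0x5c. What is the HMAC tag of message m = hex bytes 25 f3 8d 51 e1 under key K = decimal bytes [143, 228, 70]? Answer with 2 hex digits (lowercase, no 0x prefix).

Key decimal bytes [143, 228, 70] = 8f e4 46 is 3 bytes ≤ B = 7; zero-pad to 7 bytes: K' = 8f e4 46 00 00 00 00.
K' ⊕ ipad = b9 d2 70 36 36 36 36.  K' ⊕ opad = d3 b8 1a 5c 5c 5c 5c.
Inner input = (K'⊕ipad) ∥ m = b9 d2 70 36 36 36 36 ∥ 25 f3 8d 51 e1.
Inner hash: sum = 185+210+112+54+54+54+54+37+243+141+81+225 = 1450; mod 256 = 170 → aa.
Outer input = (K'⊕opad) ∥ inner = d3 b8 1a 5c 5c 5c 5c ∥ aa.
Outer hash (tag): sum = 211+184+26+92+92+92+92+170 = 959; mod 256 = 191 → bf.

bf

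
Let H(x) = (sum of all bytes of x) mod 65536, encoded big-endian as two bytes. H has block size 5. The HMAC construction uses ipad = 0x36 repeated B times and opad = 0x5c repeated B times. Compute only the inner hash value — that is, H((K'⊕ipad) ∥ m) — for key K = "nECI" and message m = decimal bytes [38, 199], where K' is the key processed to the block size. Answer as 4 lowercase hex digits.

Key "nECI" = 6e 45 43 49 is 4 bytes ≤ B = 5; zero-pad to 5 bytes: K' = 6e 45 43 49 00.
K' ⊕ ipad = 58 73 75 7f 36.
Inner input = 58 73 75 7f 36 ∥ 26 c7.
Inner hash: sum = 88+115+117+127+54+38+199 = 738 → 02 e2.

02e2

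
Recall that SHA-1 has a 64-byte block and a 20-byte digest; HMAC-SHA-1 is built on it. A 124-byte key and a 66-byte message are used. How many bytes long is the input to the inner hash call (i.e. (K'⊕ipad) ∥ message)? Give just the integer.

130

Key is 124 > 64 bytes, so it is hashed to 20 bytes then zero-padded to 64: |K'| = 64.
Inner input = (K'⊕ipad) ∥ m → 64 + 66 = 130 bytes.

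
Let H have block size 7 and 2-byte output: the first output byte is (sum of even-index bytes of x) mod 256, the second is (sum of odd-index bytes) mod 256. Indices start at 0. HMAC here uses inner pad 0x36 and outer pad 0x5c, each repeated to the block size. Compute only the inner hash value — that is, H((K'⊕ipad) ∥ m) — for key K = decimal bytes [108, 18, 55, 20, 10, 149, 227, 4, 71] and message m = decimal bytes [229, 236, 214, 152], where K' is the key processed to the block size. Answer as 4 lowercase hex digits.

Key decimal bytes [108, 18, 55, 20, 10, 149, 227, 4, 71] = 6c 12 37 14 0a 95 e3 04 47 is 9 bytes > B = 7, so hash it first: H(key) = d7 bf, then zero-pad to 7 bytes: K' = d7 bf 00 00 00 00 00.
K' ⊕ ipad = e1 89 36 36 36 36 36.
Inner input = e1 89 36 36 36 36 36 ∥ e5 ec d6 98.
Inner hash: even-index sum = 775 mod 256 = 7; odd-index sum = 688 mod 256 = 176 → 07 b0.

07b0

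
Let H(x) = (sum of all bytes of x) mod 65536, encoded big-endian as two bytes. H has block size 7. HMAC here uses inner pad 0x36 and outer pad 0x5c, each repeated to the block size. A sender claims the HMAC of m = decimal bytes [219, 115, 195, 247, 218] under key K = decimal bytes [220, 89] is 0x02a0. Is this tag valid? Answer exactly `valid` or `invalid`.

valid

Key decimal bytes [220, 89] = dc 59 is 2 bytes ≤ B = 7; zero-pad to 7 bytes: K' = dc 59 00 00 00 00 00.
K' ⊕ ipad = ea 6f 36 36 36 36 36; K' ⊕ opad = 80 05 5c 5c 5c 5c 5c.
Inner hash: sum = 234+111+54+54+54+54+54+219+115+195+247+218 = 1609 → 06 49.
Outer hash (recomputed tag): sum = 128+5+92+92+92+92+92+6+73 = 672 → 02 a0.
Recomputed tag = 02a0; claimed = 02a0 → match.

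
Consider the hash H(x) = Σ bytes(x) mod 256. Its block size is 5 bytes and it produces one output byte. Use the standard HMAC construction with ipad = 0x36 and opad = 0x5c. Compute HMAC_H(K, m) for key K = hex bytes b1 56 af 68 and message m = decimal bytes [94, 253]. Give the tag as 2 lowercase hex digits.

Key hex bytes b1 56 af 68 is 4 bytes ≤ B = 5; zero-pad to 5 bytes: K' = b1 56 af 68 00.
K' ⊕ ipad = 87 60 99 5e 36.  K' ⊕ opad = ed 0a f3 34 5c.
Inner input = (K'⊕ipad) ∥ m = 87 60 99 5e 36 ∥ 5e fd.
Inner hash: sum = 135+96+153+94+54+94+253 = 879; mod 256 = 111 → 6f.
Outer input = (K'⊕opad) ∥ inner = ed 0a f3 34 5c ∥ 6f.
Outer hash (tag): sum = 237+10+243+52+92+111 = 745; mod 256 = 233 → e9.

e9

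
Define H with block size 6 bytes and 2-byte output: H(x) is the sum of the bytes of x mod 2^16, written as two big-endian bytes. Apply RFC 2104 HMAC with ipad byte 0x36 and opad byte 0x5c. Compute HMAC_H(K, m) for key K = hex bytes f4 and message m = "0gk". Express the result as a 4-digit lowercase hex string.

Key hex bytes f4 is 1 byte ≤ B = 6; zero-pad to 6 bytes: K' = f4 00 00 00 00 00.
K' ⊕ ipad = c2 36 36 36 36 36.  K' ⊕ opad = a8 5c 5c 5c 5c 5c.
Inner input = (K'⊕ipad) ∥ m = c2 36 36 36 36 36 ∥ 30 67 6b.
Inner hash: sum = 194+54+54+54+54+54+48+103+107 = 722 → 02 d2.
Outer input = (K'⊕opad) ∥ inner = a8 5c 5c 5c 5c 5c ∥ 02 d2.
Outer hash (tag): sum = 168+92+92+92+92+92+2+210 = 840 → 03 48.

0348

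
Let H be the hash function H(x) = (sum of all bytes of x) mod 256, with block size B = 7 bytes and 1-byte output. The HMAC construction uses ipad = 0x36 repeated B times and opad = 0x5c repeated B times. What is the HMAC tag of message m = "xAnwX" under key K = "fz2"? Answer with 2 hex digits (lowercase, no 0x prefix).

Key "fz2" = 66 7a 32 is 3 bytes ≤ B = 7; zero-pad to 7 bytes: K' = 66 7a 32 00 00 00 00.
K' ⊕ ipad = 50 4c 04 36 36 36 36.  K' ⊕ opad = 3a 26 6e 5c 5c 5c 5c.
Inner input = (K'⊕ipad) ∥ m = 50 4c 04 36 36 36 36 ∥ 78 41 6e 77 58.
Inner hash: sum = 80+76+4+54+54+54+54+120+65+110+119+88 = 878; mod 256 = 110 → 6e.
Outer input = (K'⊕opad) ∥ inner = 3a 26 6e 5c 5c 5c 5c ∥ 6e.
Outer hash (tag): sum = 58+38+110+92+92+92+92+110 = 684; mod 256 = 172 → ac.

ac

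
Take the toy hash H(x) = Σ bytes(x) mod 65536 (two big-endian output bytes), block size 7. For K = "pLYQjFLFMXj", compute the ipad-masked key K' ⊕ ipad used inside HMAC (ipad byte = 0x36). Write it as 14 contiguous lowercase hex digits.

35813636363636

Key "pLYQjFLFMXj" = 70 4c 59 51 6a 46 4c 46 4d 58 6a is 11 bytes > B = 7, so hash it first: H(key) = 03 b7, then zero-pad to 7 bytes: K' = 03 b7 00 00 00 00 00.
XOR each byte with 0x36: 03⊕36=35, b7⊕36=81, 00⊕36=36, 00⊕36=36, 00⊕36=36, 00⊕36=36, 00⊕36=36.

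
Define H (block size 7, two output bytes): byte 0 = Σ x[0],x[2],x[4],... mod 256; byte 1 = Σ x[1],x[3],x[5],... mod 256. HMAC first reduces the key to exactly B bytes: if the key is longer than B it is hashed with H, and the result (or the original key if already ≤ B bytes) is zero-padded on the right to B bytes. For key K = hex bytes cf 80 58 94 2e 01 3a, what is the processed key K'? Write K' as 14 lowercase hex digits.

cf8058942e013a

Key hex bytes cf 80 58 94 2e 01 3a is exactly B = 7 bytes: K' = cf 80 58 94 2e 01 3a.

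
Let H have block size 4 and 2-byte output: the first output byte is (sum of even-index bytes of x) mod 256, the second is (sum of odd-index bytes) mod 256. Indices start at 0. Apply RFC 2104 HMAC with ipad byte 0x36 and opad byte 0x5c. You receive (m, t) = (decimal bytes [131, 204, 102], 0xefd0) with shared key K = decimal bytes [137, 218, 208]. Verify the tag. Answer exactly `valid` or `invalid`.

Key decimal bytes [137, 218, 208] = 89 da d0 is 3 bytes ≤ B = 4; zero-pad to 4 bytes: K' = 89 da d0 00.
K' ⊕ ipad = bf ec e6 36; K' ⊕ opad = d5 86 8c 5c.
Inner hash: even-index sum = 654 mod 256 = 142; odd-index sum = 494 mod 256 = 238 → 8e ee.
Outer hash (recomputed tag): even-index sum = 495 mod 256 = 239; odd-index sum = 464 mod 256 = 208 → ef d0.
Recomputed tag = efd0; claimed = efd0 → match.

valid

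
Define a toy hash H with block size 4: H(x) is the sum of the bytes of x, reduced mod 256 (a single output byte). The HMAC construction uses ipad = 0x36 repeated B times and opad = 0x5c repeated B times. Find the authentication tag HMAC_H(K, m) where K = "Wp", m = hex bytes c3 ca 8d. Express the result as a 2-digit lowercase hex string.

1c

Key "Wp" = 57 70 is 2 bytes ≤ B = 4; zero-pad to 4 bytes: K' = 57 70 00 00.
K' ⊕ ipad = 61 46 36 36.  K' ⊕ opad = 0b 2c 5c 5c.
Inner input = (K'⊕ipad) ∥ m = 61 46 36 36 ∥ c3 ca 8d.
Inner hash: sum = 97+70+54+54+195+202+141 = 813; mod 256 = 45 → 2d.
Outer input = (K'⊕opad) ∥ inner = 0b 2c 5c 5c ∥ 2d.
Outer hash (tag): sum = 11+44+92+92+45 = 284; mod 256 = 28 → 1c.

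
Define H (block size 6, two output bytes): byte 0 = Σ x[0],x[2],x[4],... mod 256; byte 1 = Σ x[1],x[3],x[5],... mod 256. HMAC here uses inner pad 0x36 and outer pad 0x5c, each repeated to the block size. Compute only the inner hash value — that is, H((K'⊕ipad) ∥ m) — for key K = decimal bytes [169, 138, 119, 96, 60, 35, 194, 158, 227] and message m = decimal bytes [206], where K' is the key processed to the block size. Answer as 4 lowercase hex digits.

Key decimal bytes [169, 138, 119, 96, 60, 35, 194, 158, 227] = a9 8a 77 60 3c 23 c2 9e e3 is 9 bytes > B = 6, so hash it first: H(key) = 01 ab, then zero-pad to 6 bytes: K' = 01 ab 00 00 00 00.
K' ⊕ ipad = 37 9d 36 36 36 36.
Inner input = 37 9d 36 36 36 36 ∥ ce.
Inner hash: even-index sum = 369 mod 256 = 113; odd-index sum = 265 mod 256 = 9 → 71 09.

7109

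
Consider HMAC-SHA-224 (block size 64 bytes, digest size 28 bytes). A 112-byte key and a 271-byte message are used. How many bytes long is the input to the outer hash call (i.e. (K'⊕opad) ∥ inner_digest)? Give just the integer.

Key is 112 > 64 bytes, so it is hashed to 28 bytes then zero-padded to 64: |K'| = 64.
Outer input = (K'⊕opad) ∥ H(inner) → 64 + 28 = 92 bytes.

92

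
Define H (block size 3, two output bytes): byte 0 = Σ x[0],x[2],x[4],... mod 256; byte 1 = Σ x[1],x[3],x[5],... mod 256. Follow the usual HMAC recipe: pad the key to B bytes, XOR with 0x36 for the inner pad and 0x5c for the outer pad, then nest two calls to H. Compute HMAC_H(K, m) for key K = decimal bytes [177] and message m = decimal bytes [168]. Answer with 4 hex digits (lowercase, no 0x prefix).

Key decimal bytes [177] = b1 is 1 byte ≤ B = 3; zero-pad to 3 bytes: K' = b1 00 00.
K' ⊕ ipad = 87 36 36.  K' ⊕ opad = ed 5c 5c.
Inner input = (K'⊕ipad) ∥ m = 87 36 36 ∥ a8.
Inner hash: even-index sum = 189 mod 256 = 189; odd-index sum = 222 mod 256 = 222 → bd de.
Outer input = (K'⊕opad) ∥ inner = ed 5c 5c ∥ bd de.
Outer hash (tag): even-index sum = 551 mod 256 = 39; odd-index sum = 281 mod 256 = 25 → 27 19.

2719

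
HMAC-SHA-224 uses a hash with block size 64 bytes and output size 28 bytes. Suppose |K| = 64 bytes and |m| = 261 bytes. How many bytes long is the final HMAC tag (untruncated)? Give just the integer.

The tag is one SHA-224 digest: 28 bytes.

28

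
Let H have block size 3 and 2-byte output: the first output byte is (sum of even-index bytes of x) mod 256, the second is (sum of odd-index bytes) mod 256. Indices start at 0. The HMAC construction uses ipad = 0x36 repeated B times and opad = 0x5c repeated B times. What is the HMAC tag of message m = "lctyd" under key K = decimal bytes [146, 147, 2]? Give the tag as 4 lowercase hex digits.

1583

Key decimal bytes [146, 147, 2] = 92 93 02 is exactly B = 3 bytes: K' = 92 93 02.
K' ⊕ ipad = a4 a5 34.  K' ⊕ opad = ce cf 5e.
Inner input = (K'⊕ipad) ∥ m = a4 a5 34 ∥ 6c 63 74 79 64.
Inner hash: even-index sum = 436 mod 256 = 180; odd-index sum = 489 mod 256 = 233 → b4 e9.
Outer input = (K'⊕opad) ∥ inner = ce cf 5e ∥ b4 e9.
Outer hash (tag): even-index sum = 533 mod 256 = 21; odd-index sum = 387 mod 256 = 131 → 15 83.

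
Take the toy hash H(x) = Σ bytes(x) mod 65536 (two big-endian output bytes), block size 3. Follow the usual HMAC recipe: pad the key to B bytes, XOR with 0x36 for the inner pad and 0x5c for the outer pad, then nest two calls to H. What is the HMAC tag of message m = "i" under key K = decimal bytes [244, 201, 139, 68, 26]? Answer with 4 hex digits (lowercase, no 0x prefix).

0218

Key decimal bytes [244, 201, 139, 68, 26] = f4 c9 8b 44 1a is 5 bytes > B = 3, so hash it first: H(key) = 02 a6, then zero-pad to 3 bytes: K' = 02 a6 00.
K' ⊕ ipad = 34 90 36.  K' ⊕ opad = 5e fa 5c.
Inner input = (K'⊕ipad) ∥ m = 34 90 36 ∥ 69.
Inner hash: sum = 52+144+54+105 = 355 → 01 63.
Outer input = (K'⊕opad) ∥ inner = 5e fa 5c ∥ 01 63.
Outer hash (tag): sum = 94+250+92+1+99 = 536 → 02 18.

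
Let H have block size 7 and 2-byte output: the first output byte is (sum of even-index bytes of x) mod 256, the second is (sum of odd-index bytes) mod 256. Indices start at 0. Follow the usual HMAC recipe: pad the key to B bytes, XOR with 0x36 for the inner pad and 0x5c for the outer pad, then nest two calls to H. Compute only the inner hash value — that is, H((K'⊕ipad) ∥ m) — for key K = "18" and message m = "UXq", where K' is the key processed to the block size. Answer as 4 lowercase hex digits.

0140

Key "18" = 31 38 is 2 bytes ≤ B = 7; zero-pad to 7 bytes: K' = 31 38 00 00 00 00 00.
K' ⊕ ipad = 07 0e 36 36 36 36 36.
Inner input = 07 0e 36 36 36 36 36 ∥ 55 58 71.
Inner hash: even-index sum = 257 mod 256 = 1; odd-index sum = 320 mod 256 = 64 → 01 40.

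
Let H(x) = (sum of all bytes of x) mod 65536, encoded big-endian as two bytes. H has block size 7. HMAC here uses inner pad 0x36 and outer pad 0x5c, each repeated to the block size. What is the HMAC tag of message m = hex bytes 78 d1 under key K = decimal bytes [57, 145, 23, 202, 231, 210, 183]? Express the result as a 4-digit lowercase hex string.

Key decimal bytes [57, 145, 23, 202, 231, 210, 183] = 39 91 17 ca e7 d2 b7 is exactly B = 7 bytes: K' = 39 91 17 ca e7 d2 b7.
K' ⊕ ipad = 0f a7 21 fc d1 e4 81.  K' ⊕ opad = 65 cd 4b 96 bb 8e eb.
Inner input = (K'⊕ipad) ∥ m = 0f a7 21 fc d1 e4 81 ∥ 78 d1.
Inner hash: sum = 15+167+33+252+209+228+129+120+209 = 1362 → 05 52.
Outer input = (K'⊕opad) ∥ inner = 65 cd 4b 96 bb 8e eb ∥ 05 52.
Outer hash (tag): sum = 101+205+75+150+187+142+235+5+82 = 1182 → 04 9e.

049e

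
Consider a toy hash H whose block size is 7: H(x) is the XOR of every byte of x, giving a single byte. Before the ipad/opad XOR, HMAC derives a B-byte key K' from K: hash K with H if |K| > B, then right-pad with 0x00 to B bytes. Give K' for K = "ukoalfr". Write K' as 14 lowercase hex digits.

Key "ukoalfr" = 75 6b 6f 61 6c 66 72 is exactly B = 7 bytes: K' = 75 6b 6f 61 6c 66 72.

756b6f616c6672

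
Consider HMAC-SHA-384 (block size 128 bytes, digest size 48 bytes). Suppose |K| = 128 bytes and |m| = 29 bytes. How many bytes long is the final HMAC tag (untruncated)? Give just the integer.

48

The tag is one SHA-384 digest: 48 bytes.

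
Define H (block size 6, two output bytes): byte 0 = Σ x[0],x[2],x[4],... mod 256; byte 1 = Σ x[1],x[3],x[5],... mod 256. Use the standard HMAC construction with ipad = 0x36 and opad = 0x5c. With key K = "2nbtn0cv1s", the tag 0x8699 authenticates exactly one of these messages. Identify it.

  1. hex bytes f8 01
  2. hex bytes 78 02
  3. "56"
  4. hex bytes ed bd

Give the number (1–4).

1

Key "2nbtn0cv1s" = 32 6e 62 74 6e 30 63 76 31 73 is 10 bytes > B = 6, so hash it first: H(key) = 96 fb, then zero-pad to 6 bytes: K' = 96 fb 00 00 00 00.
K' ⊕ ipad = a0 cd 36 36 36 36; K' ⊕ opad = ca a7 5c 5c 5c 5c.
m1: inner = H(a0 cd 36 36 36 36 f8 01) = 04 3a; tag = H(ca a7 5c 5c 5c 5c 04 3a) = 8699 ← matches
m2: inner = H(a0 cd 36 36 36 36 78 02) = 84 3b; tag = H(ca a7 5c 5c 5c 5c 84 3b) = 069a
m3: inner = H(a0 cd 36 36 36 36 35 36) = 41 6f; tag = H(ca a7 5c 5c 5c 5c 41 6f) = c3ce
m4: inner = H(a0 cd 36 36 36 36 ed bd) = f9 f6; tag = H(ca a7 5c 5c 5c 5c f9 f6) = 7b55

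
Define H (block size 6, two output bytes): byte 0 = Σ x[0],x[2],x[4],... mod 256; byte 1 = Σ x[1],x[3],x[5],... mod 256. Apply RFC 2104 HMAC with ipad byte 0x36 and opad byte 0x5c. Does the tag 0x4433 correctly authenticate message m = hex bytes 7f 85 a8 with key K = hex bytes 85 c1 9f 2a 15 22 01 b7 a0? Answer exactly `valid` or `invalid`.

invalid

Key hex bytes 85 c1 9f 2a 15 22 01 b7 a0 is 9 bytes > B = 6, so hash it first: H(key) = da c4, then zero-pad to 6 bytes: K' = da c4 00 00 00 00.
K' ⊕ ipad = ec f2 36 36 36 36; K' ⊕ opad = 86 98 5c 5c 5c 5c.
Inner hash: even-index sum = 639 mod 256 = 127; odd-index sum = 483 mod 256 = 227 → 7f e3.
Outer hash (recomputed tag): even-index sum = 445 mod 256 = 189; odd-index sum = 563 mod 256 = 51 → bd 33.
Recomputed tag = bd33; claimed = 4433 → mismatch.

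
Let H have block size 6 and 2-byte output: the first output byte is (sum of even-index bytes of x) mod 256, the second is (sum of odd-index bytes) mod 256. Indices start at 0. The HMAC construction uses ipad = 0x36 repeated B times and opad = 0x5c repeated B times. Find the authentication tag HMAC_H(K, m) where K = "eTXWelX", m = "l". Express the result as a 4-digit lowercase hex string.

Key "eTXWelX" = 65 54 58 57 65 6c 58 is 7 bytes > B = 6, so hash it first: H(key) = 7a 17, then zero-pad to 6 bytes: K' = 7a 17 00 00 00 00.
K' ⊕ ipad = 4c 21 36 36 36 36.  K' ⊕ opad = 26 4b 5c 5c 5c 5c.
Inner input = (K'⊕ipad) ∥ m = 4c 21 36 36 36 36 ∥ 6c.
Inner hash: even-index sum = 292 mod 256 = 36; odd-index sum = 141 mod 256 = 141 → 24 8d.
Outer input = (K'⊕opad) ∥ inner = 26 4b 5c 5c 5c 5c ∥ 24 8d.
Outer hash (tag): even-index sum = 258 mod 256 = 2; odd-index sum = 400 mod 256 = 144 → 02 90.

0290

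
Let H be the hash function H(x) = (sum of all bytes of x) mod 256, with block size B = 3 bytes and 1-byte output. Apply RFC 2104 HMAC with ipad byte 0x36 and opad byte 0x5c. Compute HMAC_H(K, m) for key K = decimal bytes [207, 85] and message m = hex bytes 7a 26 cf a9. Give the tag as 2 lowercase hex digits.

Key decimal bytes [207, 85] = cf 55 is 2 bytes ≤ B = 3; zero-pad to 3 bytes: K' = cf 55 00.
K' ⊕ ipad = f9 63 36.  K' ⊕ opad = 93 09 5c.
Inner input = (K'⊕ipad) ∥ m = f9 63 36 ∥ 7a 26 cf a9.
Inner hash: sum = 249+99+54+122+38+207+169 = 938; mod 256 = 170 → aa.
Outer input = (K'⊕opad) ∥ inner = 93 09 5c ∥ aa.
Outer hash (tag): sum = 147+9+92+170 = 418; mod 256 = 162 → a2.

a2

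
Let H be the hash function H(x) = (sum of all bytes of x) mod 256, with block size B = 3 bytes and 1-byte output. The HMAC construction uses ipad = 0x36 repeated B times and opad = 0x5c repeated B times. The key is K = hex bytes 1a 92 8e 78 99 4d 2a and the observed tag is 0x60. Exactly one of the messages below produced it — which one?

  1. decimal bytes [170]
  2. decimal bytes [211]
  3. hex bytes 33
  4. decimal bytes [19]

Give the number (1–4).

1

Key hex bytes 1a 92 8e 78 99 4d 2a is 7 bytes > B = 3, so hash it first: H(key) = c2, then zero-pad to 3 bytes: K' = c2 00 00.
K' ⊕ ipad = f4 36 36; K' ⊕ opad = 9e 5c 5c.
m1: inner = H(f4 36 36 aa) = 0a; tag = H(9e 5c 5c 0a) = 60 ← matches
m2: inner = H(f4 36 36 d3) = 33; tag = H(9e 5c 5c 33) = 89
m3: inner = H(f4 36 36 33) = 93; tag = H(9e 5c 5c 93) = e9
m4: inner = H(f4 36 36 13) = 73; tag = H(9e 5c 5c 73) = c9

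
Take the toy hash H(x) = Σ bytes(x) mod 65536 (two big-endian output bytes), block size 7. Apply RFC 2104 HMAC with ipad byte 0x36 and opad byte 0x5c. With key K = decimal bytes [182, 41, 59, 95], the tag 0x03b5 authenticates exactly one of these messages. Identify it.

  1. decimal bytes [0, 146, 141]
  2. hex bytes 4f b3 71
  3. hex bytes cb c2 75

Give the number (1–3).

Key decimal bytes [182, 41, 59, 95] = b6 29 3b 5f is 4 bytes ≤ B = 7; zero-pad to 7 bytes: K' = b6 29 3b 5f 00 00 00.
K' ⊕ ipad = 80 1f 0d 69 36 36 36; K' ⊕ opad = ea 75 67 03 5c 5c 5c.
m1: inner = H(80 1f 0d 69 36 36 36 00 92 8d) = 02 d6; tag = H(ea 75 67 03 5c 5c 5c 02 d6) = 03b5 ← matches
m2: inner = H(80 1f 0d 69 36 36 36 4f b3 71) = 03 2a; tag = H(ea 75 67 03 5c 5c 5c 03 2a) = 030a
m3: inner = H(80 1f 0d 69 36 36 36 cb c2 75) = 03 b9; tag = H(ea 75 67 03 5c 5c 5c 03 b9) = 0399

1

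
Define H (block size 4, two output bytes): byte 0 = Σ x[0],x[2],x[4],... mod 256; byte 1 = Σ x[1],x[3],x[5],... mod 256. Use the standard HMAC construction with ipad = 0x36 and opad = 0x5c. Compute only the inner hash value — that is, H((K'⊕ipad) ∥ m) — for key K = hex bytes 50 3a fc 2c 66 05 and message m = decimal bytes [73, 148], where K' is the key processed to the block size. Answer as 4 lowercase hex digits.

0327

Key hex bytes 50 3a fc 2c 66 05 is 6 bytes > B = 4, so hash it first: H(key) = b2 6b, then zero-pad to 4 bytes: K' = b2 6b 00 00.
K' ⊕ ipad = 84 5d 36 36.
Inner input = 84 5d 36 36 ∥ 49 94.
Inner hash: even-index sum = 259 mod 256 = 3; odd-index sum = 295 mod 256 = 39 → 03 27.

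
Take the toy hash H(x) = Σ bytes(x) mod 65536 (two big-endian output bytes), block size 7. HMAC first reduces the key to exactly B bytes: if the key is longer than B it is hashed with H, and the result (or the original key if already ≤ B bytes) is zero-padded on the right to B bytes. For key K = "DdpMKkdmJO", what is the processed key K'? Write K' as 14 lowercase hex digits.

|K| = 10 > B = 7, so first hash the key.
H(K): sum = 68+100+112+77+75+107+100+109+74+79 = 901 → 03 85.
Zero-pad H(K) = 03 85 to 7 bytes: K' = 03 85 00 00 00 00 00.

03850000000000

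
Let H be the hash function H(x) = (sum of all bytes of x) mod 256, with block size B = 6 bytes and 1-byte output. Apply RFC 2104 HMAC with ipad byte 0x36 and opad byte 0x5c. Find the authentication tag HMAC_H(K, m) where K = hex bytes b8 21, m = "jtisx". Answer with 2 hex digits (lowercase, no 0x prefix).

Key hex bytes b8 21 is 2 bytes ≤ B = 6; zero-pad to 6 bytes: K' = b8 21 00 00 00 00.
K' ⊕ ipad = 8e 17 36 36 36 36.  K' ⊕ opad = e4 7d 5c 5c 5c 5c.
Inner input = (K'⊕ipad) ∥ m = 8e 17 36 36 36 36 ∥ 6a 74 69 73 78.
Inner hash: sum = 142+23+54+54+54+54+106+116+105+115+120 = 943; mod 256 = 175 → af.
Outer input = (K'⊕opad) ∥ inner = e4 7d 5c 5c 5c 5c ∥ af.
Outer hash (tag): sum = 228+125+92+92+92+92+175 = 896; mod 256 = 128 → 80.

80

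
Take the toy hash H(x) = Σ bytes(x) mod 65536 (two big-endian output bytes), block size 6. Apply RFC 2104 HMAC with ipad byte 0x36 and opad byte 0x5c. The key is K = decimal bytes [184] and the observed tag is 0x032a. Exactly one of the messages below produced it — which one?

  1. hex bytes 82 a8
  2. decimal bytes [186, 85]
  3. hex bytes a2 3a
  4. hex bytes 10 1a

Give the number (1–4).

3

Key decimal bytes [184] = b8 is 1 byte ≤ B = 6; zero-pad to 6 bytes: K' = b8 00 00 00 00 00.
K' ⊕ ipad = 8e 36 36 36 36 36; K' ⊕ opad = e4 5c 5c 5c 5c 5c.
m1: inner = H(8e 36 36 36 36 36 82 a8) = 02 c6; tag = H(e4 5c 5c 5c 5c 5c 02 c6) = 0378
m2: inner = H(8e 36 36 36 36 36 ba 55) = 02 ab; tag = H(e4 5c 5c 5c 5c 5c 02 ab) = 035d
m3: inner = H(8e 36 36 36 36 36 a2 3a) = 02 78; tag = H(e4 5c 5c 5c 5c 5c 02 78) = 032a ← matches
m4: inner = H(8e 36 36 36 36 36 10 1a) = 01 c6; tag = H(e4 5c 5c 5c 5c 5c 01 c6) = 0377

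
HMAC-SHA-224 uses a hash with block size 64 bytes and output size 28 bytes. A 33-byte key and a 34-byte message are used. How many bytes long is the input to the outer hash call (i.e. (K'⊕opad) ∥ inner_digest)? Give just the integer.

Key is 33 ≤ 64 bytes, zero-padded: |K'| = 64.
Outer input = (K'⊕opad) ∥ H(inner) → 64 + 28 = 92 bytes.

92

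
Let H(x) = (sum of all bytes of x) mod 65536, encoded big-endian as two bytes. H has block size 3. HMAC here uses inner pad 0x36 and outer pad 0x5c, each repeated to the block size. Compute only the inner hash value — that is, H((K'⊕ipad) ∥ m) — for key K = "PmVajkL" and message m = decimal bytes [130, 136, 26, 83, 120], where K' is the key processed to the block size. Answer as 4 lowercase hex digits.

Key "PmVajkL" = 50 6d 56 61 6a 6b 4c is 7 bytes > B = 3, so hash it first: H(key) = 02 95, then zero-pad to 3 bytes: K' = 02 95 00.
K' ⊕ ipad = 34 a3 36.
Inner input = 34 a3 36 ∥ 82 88 1a 53 78.
Inner hash: sum = 52+163+54+130+136+26+83+120 = 764 → 02 fc.

02fc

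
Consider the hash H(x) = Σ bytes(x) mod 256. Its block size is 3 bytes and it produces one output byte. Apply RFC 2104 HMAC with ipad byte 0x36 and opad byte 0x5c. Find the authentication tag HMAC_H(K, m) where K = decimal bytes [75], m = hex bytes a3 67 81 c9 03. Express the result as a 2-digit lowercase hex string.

Key decimal bytes [75] = 4b is 1 byte ≤ B = 3; zero-pad to 3 bytes: K' = 4b 00 00.
K' ⊕ ipad = 7d 36 36.  K' ⊕ opad = 17 5c 5c.
Inner input = (K'⊕ipad) ∥ m = 7d 36 36 ∥ a3 67 81 c9 03.
Inner hash: sum = 125+54+54+163+103+129+201+3 = 832; mod 256 = 64 → 40.
Outer input = (K'⊕opad) ∥ inner = 17 5c 5c ∥ 40.
Outer hash (tag): sum = 23+92+92+64 = 271; mod 256 = 15 → 0f.

0f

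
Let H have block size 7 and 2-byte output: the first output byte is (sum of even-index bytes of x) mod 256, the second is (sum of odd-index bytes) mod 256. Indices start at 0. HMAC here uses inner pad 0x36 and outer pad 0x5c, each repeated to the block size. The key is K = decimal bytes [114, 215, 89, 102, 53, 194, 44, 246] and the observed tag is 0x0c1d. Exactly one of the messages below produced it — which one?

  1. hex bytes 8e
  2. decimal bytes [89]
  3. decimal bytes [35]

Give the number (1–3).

2

Key decimal bytes [114, 215, 89, 102, 53, 194, 44, 246] = 72 d7 59 66 35 c2 2c f6 is 8 bytes > B = 7, so hash it first: H(key) = 2c f5, then zero-pad to 7 bytes: K' = 2c f5 00 00 00 00 00.
K' ⊕ ipad = 1a c3 36 36 36 36 36; K' ⊕ opad = 70 a9 5c 5c 5c 5c 5c.
m1: inner = H(1a c3 36 36 36 36 36 8e) = bc bd; tag = H(70 a9 5c 5c 5c 5c 5c bc bd) = 411d
m2: inner = H(1a c3 36 36 36 36 36 59) = bc 88; tag = H(70 a9 5c 5c 5c 5c 5c bc 88) = 0c1d ← matches
m3: inner = H(1a c3 36 36 36 36 36 23) = bc 52; tag = H(70 a9 5c 5c 5c 5c 5c bc 52) = d61d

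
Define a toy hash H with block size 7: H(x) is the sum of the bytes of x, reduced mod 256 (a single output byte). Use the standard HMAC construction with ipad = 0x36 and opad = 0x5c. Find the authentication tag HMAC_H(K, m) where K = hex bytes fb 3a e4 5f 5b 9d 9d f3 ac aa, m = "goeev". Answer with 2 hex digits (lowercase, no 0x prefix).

ec

Key hex bytes fb 3a e4 5f 5b 9d 9d f3 ac aa is 10 bytes > B = 7, so hash it first: H(key) = 56, then zero-pad to 7 bytes: K' = 56 00 00 00 00 00 00.
K' ⊕ ipad = 60 36 36 36 36 36 36.  K' ⊕ opad = 0a 5c 5c 5c 5c 5c 5c.
Inner input = (K'⊕ipad) ∥ m = 60 36 36 36 36 36 36 ∥ 67 6f 65 65 76.
Inner hash: sum = 96+54+54+54+54+54+54+103+111+101+101+118 = 954; mod 256 = 186 → ba.
Outer input = (K'⊕opad) ∥ inner = 0a 5c 5c 5c 5c 5c 5c ∥ ba.
Outer hash (tag): sum = 10+92+92+92+92+92+92+186 = 748; mod 256 = 236 → ec.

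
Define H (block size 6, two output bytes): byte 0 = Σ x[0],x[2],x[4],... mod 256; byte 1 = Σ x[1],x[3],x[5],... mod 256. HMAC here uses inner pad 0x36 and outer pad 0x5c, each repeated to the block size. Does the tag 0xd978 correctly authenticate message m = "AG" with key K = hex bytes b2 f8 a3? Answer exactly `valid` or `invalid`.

Key hex bytes b2 f8 a3 is 3 bytes ≤ B = 6; zero-pad to 6 bytes: K' = b2 f8 a3 00 00 00.
K' ⊕ ipad = 84 ce 95 36 36 36; K' ⊕ opad = ee a4 ff 5c 5c 5c.
Inner hash: even-index sum = 400 mod 256 = 144; odd-index sum = 385 mod 256 = 129 → 90 81.
Outer hash (recomputed tag): even-index sum = 729 mod 256 = 217; odd-index sum = 477 mod 256 = 221 → d9 dd.
Recomputed tag = d9dd; claimed = d978 → mismatch.

invalid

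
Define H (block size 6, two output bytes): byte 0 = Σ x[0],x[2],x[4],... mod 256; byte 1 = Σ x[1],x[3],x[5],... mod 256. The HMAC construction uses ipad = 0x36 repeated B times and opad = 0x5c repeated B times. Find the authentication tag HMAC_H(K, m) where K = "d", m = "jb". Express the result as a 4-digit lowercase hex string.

1818

Key "d" = 64 is 1 byte ≤ B = 6; zero-pad to 6 bytes: K' = 64 00 00 00 00 00.
K' ⊕ ipad = 52 36 36 36 36 36.  K' ⊕ opad = 38 5c 5c 5c 5c 5c.
Inner input = (K'⊕ipad) ∥ m = 52 36 36 36 36 36 ∥ 6a 62.
Inner hash: even-index sum = 296 mod 256 = 40; odd-index sum = 260 mod 256 = 4 → 28 04.
Outer input = (K'⊕opad) ∥ inner = 38 5c 5c 5c 5c 5c ∥ 28 04.
Outer hash (tag): even-index sum = 280 mod 256 = 24; odd-index sum = 280 mod 256 = 24 → 18 18.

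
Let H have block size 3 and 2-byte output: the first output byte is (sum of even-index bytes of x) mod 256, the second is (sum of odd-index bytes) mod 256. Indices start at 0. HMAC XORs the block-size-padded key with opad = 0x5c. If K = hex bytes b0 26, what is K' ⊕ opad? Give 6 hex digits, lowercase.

Key hex bytes b0 26 is 2 bytes ≤ B = 3; zero-pad to 3 bytes: K' = b0 26 00.
XOR each byte with 0x5c: b0⊕5c=ec, 26⊕5c=7a, 00⊕5c=5c.

ec7a5c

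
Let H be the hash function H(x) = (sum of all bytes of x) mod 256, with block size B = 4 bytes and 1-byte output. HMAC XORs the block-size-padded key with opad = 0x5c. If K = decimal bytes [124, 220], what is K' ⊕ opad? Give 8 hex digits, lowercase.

20805c5c

Key decimal bytes [124, 220] = 7c dc is 2 bytes ≤ B = 4; zero-pad to 4 bytes: K' = 7c dc 00 00.
XOR each byte with 0x5c: 7c⊕5c=20, dc⊕5c=80, 00⊕5c=5c, 00⊕5c=5c.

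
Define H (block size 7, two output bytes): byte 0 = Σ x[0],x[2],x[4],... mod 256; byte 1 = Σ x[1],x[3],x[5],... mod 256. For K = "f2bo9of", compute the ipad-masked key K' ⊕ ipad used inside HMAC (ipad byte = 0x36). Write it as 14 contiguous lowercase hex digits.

Key "f2bo9of" = 66 32 62 6f 39 6f 66 is exactly B = 7 bytes: K' = 66 32 62 6f 39 6f 66.
XOR each byte with 0x36: 66⊕36=50, 32⊕36=04, 62⊕36=54, 6f⊕36=59, 39⊕36=0f, 6f⊕36=59, 66⊕36=50.

500454590f5950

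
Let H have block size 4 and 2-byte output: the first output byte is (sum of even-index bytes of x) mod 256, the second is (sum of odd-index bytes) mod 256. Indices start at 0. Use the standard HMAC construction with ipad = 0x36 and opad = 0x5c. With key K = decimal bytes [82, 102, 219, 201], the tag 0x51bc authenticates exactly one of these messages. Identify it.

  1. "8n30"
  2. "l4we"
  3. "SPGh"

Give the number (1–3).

Key decimal bytes [82, 102, 219, 201] = 52 66 db c9 is exactly B = 4 bytes: K' = 52 66 db c9.
K' ⊕ ipad = 64 50 ed ff; K' ⊕ opad = 0e 3a 87 95.
m1: inner = H(64 50 ed ff 38 6e 33 30) = bc ed; tag = H(0e 3a 87 95 bc ed) = 51bc ← matches
m2: inner = H(64 50 ed ff 6c 34 77 65) = 34 e8; tag = H(0e 3a 87 95 34 e8) = c9b7
m3: inner = H(64 50 ed ff 53 50 47 68) = eb 07; tag = H(0e 3a 87 95 eb 07) = 80d6

1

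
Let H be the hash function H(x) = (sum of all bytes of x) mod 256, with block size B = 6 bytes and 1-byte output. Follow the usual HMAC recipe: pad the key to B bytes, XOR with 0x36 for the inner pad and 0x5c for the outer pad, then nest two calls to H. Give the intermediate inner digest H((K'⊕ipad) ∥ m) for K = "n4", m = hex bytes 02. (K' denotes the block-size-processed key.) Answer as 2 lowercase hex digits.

34

Key "n4" = 6e 34 is 2 bytes ≤ B = 6; zero-pad to 6 bytes: K' = 6e 34 00 00 00 00.
K' ⊕ ipad = 58 02 36 36 36 36.
Inner input = 58 02 36 36 36 36 ∥ 02.
Inner hash: sum = 88+2+54+54+54+54+2 = 308; mod 256 = 52 → 34.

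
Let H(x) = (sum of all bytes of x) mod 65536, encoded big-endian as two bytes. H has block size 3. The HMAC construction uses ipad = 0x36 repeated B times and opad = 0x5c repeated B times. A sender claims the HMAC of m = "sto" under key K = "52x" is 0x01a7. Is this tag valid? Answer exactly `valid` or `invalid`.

Key "52x" = 35 32 78 is exactly B = 3 bytes: K' = 35 32 78.
K' ⊕ ipad = 03 04 4e; K' ⊕ opad = 69 6e 24.
Inner hash: sum = 3+4+78+115+116+111 = 427 → 01 ab.
Outer hash (recomputed tag): sum = 105+110+36+1+171 = 423 → 01 a7.
Recomputed tag = 01a7; claimed = 01a7 → match.

valid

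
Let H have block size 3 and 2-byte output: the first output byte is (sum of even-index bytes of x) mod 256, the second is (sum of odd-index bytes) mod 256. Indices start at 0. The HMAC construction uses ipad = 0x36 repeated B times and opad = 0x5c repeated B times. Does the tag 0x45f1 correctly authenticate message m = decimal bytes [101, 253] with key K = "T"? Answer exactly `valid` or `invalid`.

invalid

Key "T" = 54 is 1 byte ≤ B = 3; zero-pad to 3 bytes: K' = 54 00 00.
K' ⊕ ipad = 62 36 36; K' ⊕ opad = 08 5c 5c.
Inner hash: even-index sum = 405 mod 256 = 149; odd-index sum = 155 mod 256 = 155 → 95 9b.
Outer hash (recomputed tag): even-index sum = 255 mod 256 = 255; odd-index sum = 241 mod 256 = 241 → ff f1.
Recomputed tag = fff1; claimed = 45f1 → mismatch.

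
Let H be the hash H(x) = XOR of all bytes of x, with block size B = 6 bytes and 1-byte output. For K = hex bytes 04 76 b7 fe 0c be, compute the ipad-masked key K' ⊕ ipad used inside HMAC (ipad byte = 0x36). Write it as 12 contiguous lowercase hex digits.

324081c83a88

Key hex bytes 04 76 b7 fe 0c be is exactly B = 6 bytes: K' = 04 76 b7 fe 0c be.
XOR each byte with 0x36: 04⊕36=32, 76⊕36=40, b7⊕36=81, fe⊕36=c8, 0c⊕36=3a, be⊕36=88.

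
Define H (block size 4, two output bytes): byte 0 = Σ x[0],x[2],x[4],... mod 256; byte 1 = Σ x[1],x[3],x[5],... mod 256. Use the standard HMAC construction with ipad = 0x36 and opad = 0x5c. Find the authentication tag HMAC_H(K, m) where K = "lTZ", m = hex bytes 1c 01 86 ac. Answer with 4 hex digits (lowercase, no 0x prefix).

Key "lTZ" = 6c 54 5a is 3 bytes ≤ B = 4; zero-pad to 4 bytes: K' = 6c 54 5a 00.
K' ⊕ ipad = 5a 62 6c 36.  K' ⊕ opad = 30 08 06 5c.
Inner input = (K'⊕ipad) ∥ m = 5a 62 6c 36 ∥ 1c 01 86 ac.
Inner hash: even-index sum = 360 mod 256 = 104; odd-index sum = 325 mod 256 = 69 → 68 45.
Outer input = (K'⊕opad) ∥ inner = 30 08 06 5c ∥ 68 45.
Outer hash (tag): even-index sum = 158 mod 256 = 158; odd-index sum = 169 mod 256 = 169 → 9e a9.

9ea9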